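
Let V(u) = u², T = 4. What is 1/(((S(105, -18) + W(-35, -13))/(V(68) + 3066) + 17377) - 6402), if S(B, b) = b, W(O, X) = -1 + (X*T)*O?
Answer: 7690/84399551 ≈ 9.1114e-5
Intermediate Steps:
W(O, X) = -1 + 4*O*X (W(O, X) = -1 + (X*4)*O = -1 + (4*X)*O = -1 + 4*O*X)
1/(((S(105, -18) + W(-35, -13))/(V(68) + 3066) + 17377) - 6402) = 1/(((-18 + (-1 + 4*(-35)*(-13)))/(68² + 3066) + 17377) - 6402) = 1/(((-18 + (-1 + 1820))/(4624 + 3066) + 17377) - 6402) = 1/(((-18 + 1819)/7690 + 17377) - 6402) = 1/((1801*(1/7690) + 17377) - 6402) = 1/((1801/7690 + 17377) - 6402) = 1/(133630931/7690 - 6402) = 1/(84399551/7690) = 7690/84399551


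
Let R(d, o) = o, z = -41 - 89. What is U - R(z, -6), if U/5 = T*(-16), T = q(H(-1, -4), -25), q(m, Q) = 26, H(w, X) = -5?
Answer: -2074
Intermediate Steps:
z = -130
T = 26
U = -2080 (U = 5*(26*(-16)) = 5*(-416) = -2080)
U - R(z, -6) = -2080 - 1*(-6) = -2080 + 6 = -2074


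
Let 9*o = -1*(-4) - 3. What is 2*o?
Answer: 2/9 ≈ 0.22222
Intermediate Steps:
o = ⅑ (o = (-1*(-4) - 3)/9 = (4 - 3)/9 = (⅑)*1 = ⅑ ≈ 0.11111)
2*o = 2*(⅑) = 2/9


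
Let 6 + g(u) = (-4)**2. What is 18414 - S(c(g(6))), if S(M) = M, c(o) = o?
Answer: 18404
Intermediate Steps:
g(u) = 10 (g(u) = -6 + (-4)**2 = -6 + 16 = 10)
18414 - S(c(g(6))) = 18414 - 1*10 = 18414 - 10 = 18404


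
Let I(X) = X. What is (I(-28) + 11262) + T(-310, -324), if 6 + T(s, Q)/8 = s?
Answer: 8706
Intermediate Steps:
T(s, Q) = -48 + 8*s
(I(-28) + 11262) + T(-310, -324) = (-28 + 11262) + (-48 + 8*(-310)) = 11234 + (-48 - 2480) = 11234 - 2528 = 8706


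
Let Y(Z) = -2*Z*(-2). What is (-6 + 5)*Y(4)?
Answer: -16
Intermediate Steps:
Y(Z) = 4*Z
(-6 + 5)*Y(4) = (-6 + 5)*(4*4) = -1*16 = -16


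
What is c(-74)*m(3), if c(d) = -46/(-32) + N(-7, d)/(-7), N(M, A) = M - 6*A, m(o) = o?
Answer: -20493/112 ≈ -182.97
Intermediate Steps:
N(M, A) = M - 6*A
c(d) = 39/16 + 6*d/7 (c(d) = -46/(-32) + (-7 - 6*d)/(-7) = -46*(-1/32) + (-7 - 6*d)*(-⅐) = 23/16 + (1 + 6*d/7) = 39/16 + 6*d/7)
c(-74)*m(3) = (39/16 + (6/7)*(-74))*3 = (39/16 - 444/7)*3 = -6831/112*3 = -20493/112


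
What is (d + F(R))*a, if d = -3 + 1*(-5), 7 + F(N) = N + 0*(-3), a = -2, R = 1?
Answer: 28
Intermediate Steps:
F(N) = -7 + N (F(N) = -7 + (N + 0*(-3)) = -7 + (N + 0) = -7 + N)
d = -8 (d = -3 - 5 = -8)
(d + F(R))*a = (-8 + (-7 + 1))*(-2) = (-8 - 6)*(-2) = -14*(-2) = 28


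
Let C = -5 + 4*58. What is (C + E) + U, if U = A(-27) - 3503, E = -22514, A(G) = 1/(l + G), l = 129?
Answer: -2630579/102 ≈ -25790.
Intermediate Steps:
A(G) = 1/(129 + G)
U = -357305/102 (U = 1/(129 - 27) - 3503 = 1/102 - 3503 = -357305/102 ≈ -3503.0)
C = 227 (C = -5 + 232 = 227)
(C + E) + U = (227 - 22514) - 357305/102 = -22287 - 357305/102 = -2630579/102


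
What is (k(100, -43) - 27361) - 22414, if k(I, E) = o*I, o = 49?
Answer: -44875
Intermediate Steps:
k(I, E) = 49*I
(k(100, -43) - 27361) - 22414 = (49*100 - 27361) - 22414 = (4900 - 27361) - 22414 = -22461 - 22414 = -44875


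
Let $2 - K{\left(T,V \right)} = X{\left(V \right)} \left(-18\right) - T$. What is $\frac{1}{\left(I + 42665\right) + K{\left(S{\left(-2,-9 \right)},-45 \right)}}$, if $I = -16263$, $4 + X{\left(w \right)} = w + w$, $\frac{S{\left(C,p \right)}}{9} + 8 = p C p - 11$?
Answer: $\frac{1}{23083} \approx 4.3322 \cdot 10^{-5}$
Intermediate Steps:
$S{\left(C,p \right)} = -171 + 9 C p^{2}$ ($S{\left(C,p \right)} = -72 + 9 \left(p C p - 11\right) = -72 + 9 \left(C p p - 11\right) = -72 + 9 \left(C p^{2} - 11\right) = -72 + 9 \left(-11 + C p^{2}\right) = -72 + \left(-99 + 9 C p^{2}\right) = -171 + 9 C p^{2}$)
$X{\left(w \right)} = -4 + 2 w$ ($X{\left(w \right)} = -4 + \left(w + w\right) = -4 + 2 w$)
$K{\left(T,V \right)} = -70 + T + 36 V$ ($K{\left(T,V \right)} = 2 - \left(\left(-4 + 2 V\right) \left(-18\right) - T\right) = 2 - \left(\left(72 - 36 V\right) - T\right) = 2 - \left(72 - T - 36 V\right) = 2 + \left(-72 + T + 36 V\right) = -70 + T + 36 V$)
$\frac{1}{\left(I + 42665\right) + K{\left(S{\left(-2,-9 \right)},-45 \right)}} = \frac{1}{\left(-16263 + 42665\right) + \left(-70 + \left(-171 + 9 \left(-2\right) \left(-9\right)^{2}\right) + 36 \left(-45\right)\right)} = \frac{1}{26402 - \left(1861 + 1458\right)} = \frac{1}{26402 - 3319} = \frac{1}{23083}$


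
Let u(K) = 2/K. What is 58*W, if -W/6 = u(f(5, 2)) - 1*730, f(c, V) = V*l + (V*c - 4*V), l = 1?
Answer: 253866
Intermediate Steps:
f(c, V) = -3*V + V*c (f(c, V) = V*1 + (V*c - 4*V) = V + (-4*V + V*c) = -3*V + V*c)
W = 4377 (W = -6*(2/((2*(-3 + 5))) - 1*730) = -6*(2/((2*2)) - 730) = -6*(2/4 - 730) = -6*(2*(¼) - 730) = -6*(½ - 730) = -6*(-1459/2) = 4377)
58*W = 58*4377 = 253866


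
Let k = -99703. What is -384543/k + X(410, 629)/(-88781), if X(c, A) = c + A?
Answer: 34036520666/8851732043 ≈ 3.8452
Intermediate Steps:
X(c, A) = A + c
-384543/k + X(410, 629)/(-88781) = -384543/(-99703) + (629 + 410)/(-88781) = -384543*(-1/99703) + 1039*(-1/88781) = 384543/99703 - 1039/88781 = 34036520666/8851732043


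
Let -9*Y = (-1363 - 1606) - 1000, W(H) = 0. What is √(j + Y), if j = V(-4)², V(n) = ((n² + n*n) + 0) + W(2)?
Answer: √1465 ≈ 38.275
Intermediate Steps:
Y = 441 (Y = -((-1363 - 1606) - 1000)/9 = -(-2969 - 1000)/9 = -⅑*(-3969) = 441)
V(n) = 2*n² (V(n) = ((n² + n*n) + 0) + 0 = ((n² + n²) + 0) + 0 = (2*n² + 0) + 0 = 2*n² + 0 = 2*n²)
j = 1024 (j = (2*(-4)²)² = (2*16)² = 32² = 1024)
√(j + Y) = √(1024 + 441) = √1465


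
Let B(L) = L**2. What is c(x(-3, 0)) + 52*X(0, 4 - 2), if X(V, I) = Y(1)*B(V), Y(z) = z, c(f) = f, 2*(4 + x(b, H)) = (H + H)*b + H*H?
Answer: -4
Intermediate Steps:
x(b, H) = -4 + H**2/2 + H*b (x(b, H) = -4 + ((H + H)*b + H*H)/2 = -4 + ((2*H)*b + H**2)/2 = -4 + (2*H*b + H**2)/2 = -4 + (H**2 + 2*H*b)/2 = -4 + (H**2/2 + H*b) = -4 + H**2/2 + H*b)
X(V, I) = V**2 (X(V, I) = 1*V**2 = V**2)
c(x(-3, 0)) + 52*X(0, 4 - 2) = (-4 + (1/2)*0**2 + 0*(-3)) + 52*0**2 = (-4 + (1/2)*0 + 0) + 52*0 = (-4 + 0 + 0) + 0 = -4 + 0 = -4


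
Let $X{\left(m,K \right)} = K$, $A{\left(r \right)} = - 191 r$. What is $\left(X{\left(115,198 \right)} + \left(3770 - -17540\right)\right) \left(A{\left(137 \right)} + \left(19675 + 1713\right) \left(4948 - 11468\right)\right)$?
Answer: $-2999848237916$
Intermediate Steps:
$\left(X{\left(115,198 \right)} + \left(3770 - -17540\right)\right) \left(A{\left(137 \right)} + \left(19675 + 1713\right) \left(4948 - 11468\right)\right) = \left(198 + \left(3770 - -17540\right)\right) \left(\left(-191\right) 137 + \left(19675 + 1713\right) \left(4948 - 11468\right)\right) = \left(198 + \left(3770 + 17540\right)\right) \left(-26167 + 21388 \left(-6520\right)\right) = \left(198 + 21310\right) \left(-26167 - 139449760\right) = 21508 \left(-139475927\right) = -2999848237916$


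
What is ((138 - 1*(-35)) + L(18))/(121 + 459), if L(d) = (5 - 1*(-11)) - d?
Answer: 171/580 ≈ 0.29483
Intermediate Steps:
L(d) = 16 - d (L(d) = (5 + 11) - d = 16 - d)
((138 - 1*(-35)) + L(18))/(121 + 459) = ((138 - 1*(-35)) + (16 - 1*18))/(121 + 459) = ((138 + 35) + (16 - 18))/580 = (173 - 2)*(1/580) = 171*(1/580) = 171/580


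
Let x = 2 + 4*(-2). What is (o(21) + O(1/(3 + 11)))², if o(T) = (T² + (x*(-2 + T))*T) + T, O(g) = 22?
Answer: 3648100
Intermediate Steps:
x = -6 (x = 2 - 8 = -6)
o(T) = T + T² + T*(12 - 6*T) (o(T) = (T² + (-6*(-2 + T))*T) + T = (T² + (12 - 6*T)*T) + T = (T² + T*(12 - 6*T)) + T = T + T² + T*(12 - 6*T))
(o(21) + O(1/(3 + 11)))² = (21*(13 - 5*21) + 22)² = (21*(13 - 105) + 22)² = (21*(-92) + 22)² = (-1932 + 22)² = (-1910)² = 3648100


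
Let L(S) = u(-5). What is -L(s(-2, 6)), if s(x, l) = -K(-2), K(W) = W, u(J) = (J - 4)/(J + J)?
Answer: -9/10 ≈ -0.90000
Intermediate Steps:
u(J) = (-4 + J)/(2*J) (u(J) = (-4 + J)/((2*J)) = (-4 + J)*(1/(2*J)) = (-4 + J)/(2*J))
s(x, l) = 2 (s(x, l) = -1*(-2) = 2)
L(S) = 9/10 (L(S) = (½)*(-4 - 5)/(-5) = (½)*(-⅕)*(-9) = 9/10)
-L(s(-2, 6)) = -1*9/10 = -9/10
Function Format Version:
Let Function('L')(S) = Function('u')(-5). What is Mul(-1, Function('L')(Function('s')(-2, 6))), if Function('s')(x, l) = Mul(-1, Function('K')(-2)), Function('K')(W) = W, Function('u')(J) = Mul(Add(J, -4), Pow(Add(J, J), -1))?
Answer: Rational(-9, 10) ≈ -0.90000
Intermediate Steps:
Function('u')(J) = Mul(Rational(1, 2), Pow(J, -1), Add(-4, J)) (Function('u')(J) = Mul(Add(-4, J), Pow(Mul(2, J), -1)) = Mul(Add(-4, J), Mul(Rational(1, 2), Pow(J, -1))) = Mul(Rational(1, 2), Pow(J, -1), Add(-4, J)))
Function('s')(x, l) = 2 (Function('s')(x, l) = Mul(-1, -2) = 2)
Function('L')(S) = Rational(9, 10) (Function('L')(S) = Mul(Rational(1, 2), Pow(-5, -1), Add(-4, -5)) = Mul(Rational(1, 2), Rational(-1, 5), -9) = Rational(9, 10))
Mul(-1, Function('L')(Function('s')(-2, 6))) = Mul(-1, Rational(9, 10)) = Rational(-9, 10)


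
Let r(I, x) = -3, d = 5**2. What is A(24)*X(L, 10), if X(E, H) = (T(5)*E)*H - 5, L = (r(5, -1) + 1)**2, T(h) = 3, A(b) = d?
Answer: 2875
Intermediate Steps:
d = 25
A(b) = 25
L = 4 (L = (-3 + 1)**2 = (-2)**2 = 4)
X(E, H) = -5 + 3*E*H (X(E, H) = (3*E)*H - 5 = 3*E*H - 5 = -5 + 3*E*H)
A(24)*X(L, 10) = 25*(-5 + 3*4*10) = 25*(-5 + 120) = 25*115 = 2875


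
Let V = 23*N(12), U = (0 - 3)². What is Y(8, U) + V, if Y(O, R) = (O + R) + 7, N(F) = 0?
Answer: 24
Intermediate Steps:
U = 9 (U = (-3)² = 9)
V = 0 (V = 23*0 = 0)
Y(O, R) = 7 + O + R
Y(8, U) + V = (7 + 8 + 9) + 0 = 24 + 0 = 24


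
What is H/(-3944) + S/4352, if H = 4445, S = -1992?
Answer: -25001/15776 ≈ -1.5847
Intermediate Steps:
H/(-3944) + S/4352 = 4445/(-3944) - 1992/4352 = 4445*(-1/3944) - 1992*1/4352 = -4445/3944 - 249/544 = -25001/15776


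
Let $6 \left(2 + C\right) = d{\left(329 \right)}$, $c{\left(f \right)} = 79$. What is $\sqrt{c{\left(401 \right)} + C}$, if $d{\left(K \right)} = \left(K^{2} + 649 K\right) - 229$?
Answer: $\frac{\sqrt{1931970}}{6} \approx 231.66$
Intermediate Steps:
$d{\left(K \right)} = -229 + K^{2} + 649 K$
$C = \frac{321521}{6}$ ($C = -2 + \frac{-229 + 329^{2} + 649 \cdot 329}{6} = -2 + \frac{-229 + 108241 + 213521}{6} = -2 + \frac{1}{6} \cdot 321533 = -2 + \frac{321533}{6} = \frac{321521}{6} \approx 53587.0$)
$\sqrt{c{\left(401 \right)} + C} = \sqrt{79 + \frac{321521}{6}} = \sqrt{\frac{321995}{6}} = \frac{\sqrt{1931970}}{6}$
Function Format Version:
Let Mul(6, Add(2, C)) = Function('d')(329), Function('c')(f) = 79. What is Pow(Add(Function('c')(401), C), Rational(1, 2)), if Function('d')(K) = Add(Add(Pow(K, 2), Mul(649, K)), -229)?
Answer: Mul(Rational(1, 6), Pow(1931970, Rational(1, 2))) ≈ 231.66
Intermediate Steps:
Function('d')(K) = Add(-229, Pow(K, 2), Mul(649, K))
C = Rational(321521, 6) (C = Add(-2, Mul(Rational(1, 6), Add(-229, Pow(329, 2), Mul(649, 329)))) = Add(-2, Mul(Rational(1, 6), Add(-229, 108241, 213521))) = Add(-2, Mul(Rational(1, 6), 321533)) = Add(-2, Rational(321533, 6)) = Rational(321521, 6) ≈ 53587.)
Pow(Add(Function('c')(401), C), Rational(1, 2)) = Pow(Add(79, Rational(321521, 6)), Rational(1, 2)) = Pow(Rational(321995, 6), Rational(1, 2)) = Mul(Rational(1, 6), Pow(1931970, Rational(1, 2)))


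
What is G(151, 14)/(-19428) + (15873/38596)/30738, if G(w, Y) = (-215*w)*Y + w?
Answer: 14973205555391/640241023304 ≈ 23.387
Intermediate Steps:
G(w, Y) = w - 215*Y*w (G(w, Y) = -215*Y*w + w = w - 215*Y*w)
G(151, 14)/(-19428) + (15873/38596)/30738 = (151*(1 - 215*14))/(-19428) + (15873/38596)/30738 = (151*(1 - 3010))*(-1/19428) + (15873*(1/38596))*(1/30738) = (151*(-3009))*(-1/19428) + (15873/38596)*(1/30738) = -454359*(-1/19428) + 5291/395454616 = 151453/6476 + 5291/395454616 = 14973205555391/640241023304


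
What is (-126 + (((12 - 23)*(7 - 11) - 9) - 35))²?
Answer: 15876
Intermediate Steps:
(-126 + (((12 - 23)*(7 - 11) - 9) - 35))² = (-126 + ((-11*(-4) - 9) - 35))² = (-126 + ((44 - 9) - 35))² = (-126 + (35 - 35))² = (-126 + 0)² = (-126)² = 15876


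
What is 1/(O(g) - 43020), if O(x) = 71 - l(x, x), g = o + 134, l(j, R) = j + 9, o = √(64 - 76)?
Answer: I/(2*(√3 - 21546*I)) ≈ -2.3206e-5 + 1.8655e-9*I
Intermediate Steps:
o = 2*I*√3 (o = √(-12) = 2*I*√3 ≈ 3.4641*I)
l(j, R) = 9 + j
g = 134 + 2*I*√3 (g = 2*I*√3 + 134 = 134 + 2*I*√3 ≈ 134.0 + 3.4641*I)
O(x) = 62 - x (O(x) = 71 - (9 + x) = 71 + (-9 - x) = 62 - x)
1/(O(g) - 43020) = 1/((62 - (134 + 2*I*√3)) - 43020) = 1/((62 + (-134 - 2*I*√3)) - 43020) = 1/((-72 - 2*I*√3) - 43020) = 1/(-43092 - 2*I*√3)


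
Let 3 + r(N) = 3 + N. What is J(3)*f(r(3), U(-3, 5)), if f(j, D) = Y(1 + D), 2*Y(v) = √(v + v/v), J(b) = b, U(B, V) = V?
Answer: 3*√7/2 ≈ 3.9686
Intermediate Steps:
r(N) = N (r(N) = -3 + (3 + N) = N)
Y(v) = √(1 + v)/2 (Y(v) = √(v + v/v)/2 = √(v + 1)/2 = √(1 + v)/2)
f(j, D) = √(2 + D)/2 (f(j, D) = √(1 + (1 + D))/2 = √(2 + D)/2)
J(3)*f(r(3), U(-3, 5)) = 3*(√(2 + 5)/2) = 3*(√7/2) = 3*√7/2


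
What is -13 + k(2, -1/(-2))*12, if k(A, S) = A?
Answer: 11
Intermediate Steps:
-13 + k(2, -1/(-2))*12 = -13 + 2*12 = -13 + 24 = 11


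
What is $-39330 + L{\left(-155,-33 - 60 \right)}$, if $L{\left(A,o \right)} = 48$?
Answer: $-39282$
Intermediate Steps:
$-39330 + L{\left(-155,-33 - 60 \right)} = -39330 + 48 = -39282$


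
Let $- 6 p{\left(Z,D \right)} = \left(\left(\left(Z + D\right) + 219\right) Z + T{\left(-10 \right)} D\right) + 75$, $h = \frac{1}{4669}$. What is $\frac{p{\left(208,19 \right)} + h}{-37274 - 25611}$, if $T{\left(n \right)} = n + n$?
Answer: $\frac{143903247}{587220130} \approx 0.24506$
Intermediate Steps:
$h = \frac{1}{4669} \approx 0.00021418$
$T{\left(n \right)} = 2 n$
$p{\left(Z,D \right)} = - \frac{25}{2} + \frac{10 D}{3} - \frac{Z \left(219 + D + Z\right)}{6}$ ($p{\left(Z,D \right)} = - \frac{\left(\left(\left(Z + D\right) + 219\right) Z + 2 \left(-10\right) D\right) + 75}{6} = - \frac{\left(\left(\left(D + Z\right) + 219\right) Z - 20 D\right) + 75}{6} = - \frac{\left(\left(219 + D + Z\right) Z - 20 D\right) + 75}{6} = - \frac{\left(Z \left(219 + D + Z\right) - 20 D\right) + 75}{6} = - \frac{\left(- 20 D + Z \left(219 + D + Z\right)\right) + 75}{6} = - \frac{75 - 20 D + Z \left(219 + D + Z\right)}{6} = - \frac{25}{2} + \frac{10 D}{3} - \frac{Z \left(219 + D + Z\right)}{6}$)
$\frac{p{\left(208,19 \right)} + h}{-37274 - 25611} = \frac{\left(- \frac{25}{2} - 7592 - \frac{208^{2}}{6} + \frac{10}{3} \cdot 19 - \frac{19}{6} \cdot 208\right) + \frac{1}{4669}}{-37274 - 25611} = \frac{\left(- \frac{25}{2} - 7592 - \frac{21632}{3} + \frac{190}{3} - \frac{1976}{3}\right) + \frac{1}{4669}}{-62885} = \left(\left(- \frac{25}{2} - 7592 - \frac{21632}{3} + \frac{190}{3} - \frac{1976}{3}\right) + \frac{1}{4669}\right) \left(- \frac{1}{62885}\right) = \left(- \frac{30821}{2} + \frac{1}{4669}\right) \left(- \frac{1}{62885}\right) = \left(- \frac{143903247}{9338}\right) \left(- \frac{1}{62885}\right) = \frac{143903247}{587220130}$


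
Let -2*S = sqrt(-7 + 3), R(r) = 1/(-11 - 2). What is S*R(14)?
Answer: I/13 ≈ 0.076923*I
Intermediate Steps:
R(r) = -1/13 (R(r) = 1/(-13) = -1/13)
S = -I (S = -sqrt(-7 + 3)/2 = -I ≈ -1.0*I)
S*R(14) = -I*(-1/13) = I/13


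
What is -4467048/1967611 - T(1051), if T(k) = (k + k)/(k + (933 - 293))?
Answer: -11689696490/3327230201 ≈ -3.5133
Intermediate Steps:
T(k) = 2*k/(640 + k) (T(k) = (2*k)/(k + 640) = (2*k)/(640 + k) = 2*k/(640 + k))
-4467048/1967611 - T(1051) = -4467048/1967611 - 2*1051/(640 + 1051) = -4467048*1/1967611 - 2*1051/1691 = -4467048/1967611 - 2*1051/1691 = -4467048/1967611 - 1*2102/1691 = -4467048/1967611 - 2102/1691 = -11689696490/3327230201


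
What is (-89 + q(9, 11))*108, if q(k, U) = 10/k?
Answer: -9492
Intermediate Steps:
(-89 + q(9, 11))*108 = (-89 + 10/9)*108 = -791/9*108 = -9492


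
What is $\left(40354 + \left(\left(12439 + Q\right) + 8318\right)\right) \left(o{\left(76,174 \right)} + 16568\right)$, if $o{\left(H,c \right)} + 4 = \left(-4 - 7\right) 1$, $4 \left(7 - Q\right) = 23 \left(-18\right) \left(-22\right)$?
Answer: $973995073$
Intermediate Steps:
$Q = -2270$ ($Q = 7 - \frac{23 \left(-18\right) \left(-22\right)}{4} = 7 - \frac{\left(-414\right) \left(-22\right)}{4} = 7 - 2277 = -2270$)
$o{\left(H,c \right)} = -15$ ($o{\left(H,c \right)} = -4 + \left(-4 - 7\right) 1 = -4 - 11 = -15$)
$\left(40354 + \left(\left(12439 + Q\right) + 8318\right)\right) \left(o{\left(76,174 \right)} + 16568\right) = \left(40354 + \left(\left(12439 - 2270\right) + 8318\right)\right) \left(-15 + 16568\right) = \left(40354 + \left(10169 + 8318\right)\right) 16553 = \left(40354 + 18487\right) 16553 = 58841 \cdot 16553 = 973995073$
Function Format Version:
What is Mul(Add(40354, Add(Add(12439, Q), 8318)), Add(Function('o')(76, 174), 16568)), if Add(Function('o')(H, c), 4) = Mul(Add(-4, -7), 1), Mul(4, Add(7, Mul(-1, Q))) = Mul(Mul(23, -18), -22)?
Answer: 973995073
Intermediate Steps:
Q = -2270 (Q = Add(7, Mul(Rational(-1, 4), Mul(Mul(23, -18), -22))) = Add(7, Mul(Rational(-1, 4), Mul(-414, -22))) = Add(7, Mul(Rational(-1, 4), 9108)) = Add(7, -2277) = -2270)
Function('o')(H, c) = -15 (Function('o')(H, c) = Add(-4, Mul(Add(-4, -7), 1)) = Add(-4, Mul(-11, 1)) = Add(-4, -11) = -15)
Mul(Add(40354, Add(Add(12439, Q), 8318)), Add(Function('o')(76, 174), 16568)) = Mul(Add(40354, Add(Add(12439, -2270), 8318)), Add(-15, 16568)) = Mul(Add(40354, Add(10169, 8318)), 16553) = Mul(Add(40354, 18487), 16553) = Mul(58841, 16553) = 973995073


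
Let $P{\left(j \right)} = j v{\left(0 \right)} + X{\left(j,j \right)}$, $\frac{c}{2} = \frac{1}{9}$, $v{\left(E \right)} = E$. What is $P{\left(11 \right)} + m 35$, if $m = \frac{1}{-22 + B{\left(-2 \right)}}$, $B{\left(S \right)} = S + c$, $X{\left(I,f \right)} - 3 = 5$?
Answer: $\frac{1397}{214} \approx 6.528$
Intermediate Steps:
$c = \frac{2}{9} \approx 0.22222$
$X{\left(I,f \right)} = 8$ ($X{\left(I,f \right)} = 3 + 5 = 8$)
$B{\left(S \right)} = \frac{2}{9} + S$ ($B{\left(S \right)} = S + \frac{2}{9} = \frac{2}{9} + S$)
$m = - \frac{9}{214}$ ($m = \frac{1}{-22 + \left(\frac{2}{9} - 2\right)} = \frac{1}{-22 - \frac{16}{9}} = \frac{1}{- \frac{214}{9}} = - \frac{9}{214} \approx -0.042056$)
$P{\left(j \right)} = 8$ ($P{\left(j \right)} = j 0 + 8 = 0 + 8 = 8$)
$P{\left(11 \right)} + m 35 = 8 - \frac{315}{214} = \frac{1397}{214}$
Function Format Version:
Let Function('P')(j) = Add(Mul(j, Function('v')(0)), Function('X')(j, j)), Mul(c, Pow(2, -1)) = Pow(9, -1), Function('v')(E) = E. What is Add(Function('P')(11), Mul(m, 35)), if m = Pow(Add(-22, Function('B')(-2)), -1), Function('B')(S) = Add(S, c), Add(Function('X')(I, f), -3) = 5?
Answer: Rational(1397, 214) ≈ 6.5280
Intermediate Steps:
c = Rational(2, 9) (c = Mul(2, Pow(9, -1)) = Mul(2, Rational(1, 9)) = Rational(2, 9) ≈ 0.22222)
Function('X')(I, f) = 8 (Function('X')(I, f) = Add(3, 5) = 8)
Function('B')(S) = Add(Rational(2, 9), S) (Function('B')(S) = Add(S, Rational(2, 9)) = Add(Rational(2, 9), S))
m = Rational(-9, 214) (m = Pow(Add(-22, Add(Rational(2, 9), -2)), -1) = Pow(Add(-22, Rational(-16, 9)), -1) = Pow(Rational(-214, 9), -1) = Rational(-9, 214) ≈ -0.042056)
Function('P')(j) = 8 (Function('P')(j) = Add(Mul(j, 0), 8) = Add(0, 8) = 8)
Add(Function('P')(11), Mul(m, 35)) = Add(8, Mul(Rational(-9, 214), 35)) = Add(8, Rational(-315, 214)) = Rational(1397, 214)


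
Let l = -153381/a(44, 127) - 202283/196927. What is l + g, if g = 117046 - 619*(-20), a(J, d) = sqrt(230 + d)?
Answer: 25487271619/196927 - 51127*sqrt(357)/119 ≈ 1.2131e+5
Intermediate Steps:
g = 129426 (g = 117046 - 1*(-12380) = 117046 + 12380 = 129426)
l = -202283/196927 - 51127*sqrt(357)/119 (l = -153381/sqrt(230 + 127) - 202283/196927 = -153381*sqrt(357)/357 - 202283*1/196927 = -51127*sqrt(357)/119 - 202283/196927 = -202283/196927 - 51127*sqrt(357)/119 ≈ -8118.8)
l + g = (-202283/196927 - 51127*sqrt(357)/119) + 129426 = 25487271619/196927 - 51127*sqrt(357)/119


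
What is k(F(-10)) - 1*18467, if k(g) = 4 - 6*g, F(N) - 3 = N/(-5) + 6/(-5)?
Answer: -92429/5 ≈ -18486.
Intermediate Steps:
F(N) = 9/5 - N/5 (F(N) = 3 + (N/(-5) + 6/(-5)) = 3 + (N*(-⅕) + 6*(-⅕)) = 3 + (-N/5 - 6/5) = 3 + (-6/5 - N/5) = 9/5 - N/5)
k(F(-10)) - 1*18467 = (4 - 6*(9/5 - ⅕*(-10))) - 1*18467 = (4 - 6*(9/5 + 2)) - 18467 = (4 - 6*19/5) - 18467 = (4 - 114/5) - 18467 = -94/5 - 18467 = -92429/5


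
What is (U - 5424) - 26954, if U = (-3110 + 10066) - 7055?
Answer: -32477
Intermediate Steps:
U = -99 (U = 6956 - 7055 = -99)
(U - 5424) - 26954 = (-99 - 5424) - 26954 = -5523 - 26954 = -32477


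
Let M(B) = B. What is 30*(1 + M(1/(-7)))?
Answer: 180/7 ≈ 25.714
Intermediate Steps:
30*(1 + M(1/(-7))) = 30*(1 + 1/(-7)) = 30*(1 + 1*(-⅐)) = 30*(1 - ⅐) = 30*(6/7) = 180/7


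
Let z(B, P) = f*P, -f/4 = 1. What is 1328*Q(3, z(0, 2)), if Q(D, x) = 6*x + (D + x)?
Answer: -70384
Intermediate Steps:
f = -4 (f = -4*1 = -4)
z(B, P) = -4*P
Q(D, x) = D + 7*x
1328*Q(3, z(0, 2)) = 1328*(3 + 7*(-4*2)) = 1328*(3 + 7*(-8)) = 1328*(3 - 56) = 1328*(-53) = -70384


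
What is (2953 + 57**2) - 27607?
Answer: -21405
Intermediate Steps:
(2953 + 57**2) - 27607 = (2953 + 3249) - 27607 = 6202 - 27607 = -21405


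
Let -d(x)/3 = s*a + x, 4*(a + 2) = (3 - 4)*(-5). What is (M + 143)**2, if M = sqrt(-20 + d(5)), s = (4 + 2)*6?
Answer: (143 + sqrt(46))**2 ≈ 22435.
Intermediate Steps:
s = 36 (s = 6*6 = 36)
a = -3/4 (a = -2 + ((3 - 4)*(-5))/4 = -2 + (-1*(-5))/4 = -2 + (1/4)*5 = -2 + 5/4 = -3/4 ≈ -0.75000)
d(x) = 81 - 3*x (d(x) = -3*(36*(-3/4) + x) = -3*(-27 + x) = 81 - 3*x)
M = sqrt(46) (M = sqrt(-20 + (81 - 3*5)) = sqrt(-20 + (81 - 15)) = sqrt(-20 + 66) = sqrt(46) ≈ 6.7823)
(M + 143)**2 = (sqrt(46) + 143)**2 = (143 + sqrt(46))**2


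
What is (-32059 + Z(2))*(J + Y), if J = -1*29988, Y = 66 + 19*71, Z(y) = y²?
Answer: 915907515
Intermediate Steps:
Y = 1415 (Y = 66 + 1349 = 1415)
J = -29988
(-32059 + Z(2))*(J + Y) = (-32059 + 2²)*(-29988 + 1415) = (-32059 + 4)*(-28573) = -32055*(-28573) = 915907515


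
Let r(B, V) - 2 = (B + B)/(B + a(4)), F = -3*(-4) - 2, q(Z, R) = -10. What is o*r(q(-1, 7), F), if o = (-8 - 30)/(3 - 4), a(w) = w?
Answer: 608/3 ≈ 202.67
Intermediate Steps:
F = 10 (F = 12 - 2 = 10)
o = 38 (o = -38/(-1) = -38*(-1) = 38)
r(B, V) = 2 + 2*B/(4 + B) (r(B, V) = 2 + (B + B)/(B + 4) = 2 + (2*B)/(4 + B) = 2 + 2*B/(4 + B))
o*r(q(-1, 7), F) = 38*(4*(2 - 10)/(4 - 10)) = 38*(4*(-8)/(-6)) = 38*(4*(-1/6)*(-8)) = 38*(16/3) = 608/3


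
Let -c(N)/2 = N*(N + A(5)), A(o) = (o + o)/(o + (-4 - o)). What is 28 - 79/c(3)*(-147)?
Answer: -3843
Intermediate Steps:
A(o) = -o/2 (A(o) = (2*o)/(-4) = (2*o)*(-1/4) = -o/2)
c(N) = -2*N*(-5/2 + N) (c(N) = -2*N*(N - 1/2*5) = -2*N*(N - 5/2) = -2*N*(-5/2 + N))
28 - 79/c(3)*(-147) = 28 - 79*1/(3*(5 - 2*3))*(-147) = 28 - 79*1/(3*(5 - 6))*(-147) = 28 - 79/(3*(-1))*(-147) = 28 - 79/(-3)*(-147) = 28 - 79*(-1/3)*(-147) = 28 + (79/3)*(-147) = 28 - 3871 = -3843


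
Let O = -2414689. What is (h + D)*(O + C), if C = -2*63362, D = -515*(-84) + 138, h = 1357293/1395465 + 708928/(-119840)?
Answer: -1097758885740550689/9954317 ≈ -1.1028e+11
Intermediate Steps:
h = -344427591/69680219 (h = 1357293*(1/1395465) + 708928*(-1/119840) = 452431/465155 - 22154/3745 = -344427591/69680219 ≈ -4.9430)
D = 43398 (D = 43260 + 138 = 43398)
C = -126724
(h + D)*(O + C) = (-344427591/69680219 + 43398)*(-2414689 - 126724) = (3023637716571/69680219)*(-2541413) = -1097758885740550689/9954317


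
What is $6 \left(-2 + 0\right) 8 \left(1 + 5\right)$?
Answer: $-576$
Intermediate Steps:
$6 \left(-2 + 0\right) 8 \left(1 + 5\right) = 6 \left(-2\right) 8 \cdot 6 = \left(-12\right) 8 \cdot 6 = \left(-96\right) 6 = -576$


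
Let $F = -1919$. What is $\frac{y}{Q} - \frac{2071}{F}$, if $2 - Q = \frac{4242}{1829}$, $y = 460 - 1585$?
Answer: $\frac{207883781}{58984} \approx 3524.4$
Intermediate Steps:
$y = -1125$ ($y = 460 - 1585 = -1125$)
$Q = - \frac{584}{1829}$ ($Q = 2 - \frac{4242}{1829} = - \frac{584}{1829} \approx -0.3193$)
$\frac{y}{Q} - \frac{2071}{F} = - \frac{1125}{- \frac{584}{1829}} - \frac{2071}{-1919} = \left(-1125\right) \left(- \frac{1829}{584}\right) - - \frac{109}{101} = \frac{2057625}{584} + \frac{109}{101} = \frac{207883781}{58984}$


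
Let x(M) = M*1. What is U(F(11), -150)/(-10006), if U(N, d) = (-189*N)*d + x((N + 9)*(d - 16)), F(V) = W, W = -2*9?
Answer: 254403/5003 ≈ 50.850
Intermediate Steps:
x(M) = M
W = -18
F(V) = -18
U(N, d) = (-16 + d)*(9 + N) - 189*N*d (U(N, d) = (-189*N)*d + (N + 9)*(d - 16) = -189*N*d + (9 + N)*(-16 + d) = -189*N*d + (-16 + d)*(9 + N) = (-16 + d)*(9 + N) - 189*N*d)
U(F(11), -150)/(-10006) = (-144 - 16*(-18) + 9*(-150) - 188*(-18)*(-150))/(-10006) = (-144 + 288 - 1350 - 507600)*(-1/10006) = -508806*(-1/10006) = 254403/5003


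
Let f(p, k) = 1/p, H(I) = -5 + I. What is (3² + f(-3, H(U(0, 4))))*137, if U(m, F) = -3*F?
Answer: 3562/3 ≈ 1187.3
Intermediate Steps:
f(p, k) = 1/p
(3² + f(-3, H(U(0, 4))))*137 = (3² + 1/(-3))*137 = (9 - ⅓)*137 = (26/3)*137 = 3562/3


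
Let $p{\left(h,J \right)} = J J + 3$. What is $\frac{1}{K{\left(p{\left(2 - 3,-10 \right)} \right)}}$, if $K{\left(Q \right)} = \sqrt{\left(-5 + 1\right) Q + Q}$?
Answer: $- \frac{i \sqrt{309}}{309} \approx - 0.056888 i$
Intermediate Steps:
$p{\left(h,J \right)} = 3 + J^{2}$ ($p{\left(h,J \right)} = J^{2} + 3 = 3 + J^{2}$)
$K{\left(Q \right)} = \sqrt{3} \sqrt{- Q}$ ($K{\left(Q \right)} = \sqrt{- 4 Q + Q} = \sqrt{- 3 Q} = \sqrt{3} \sqrt{- Q}$)
$\frac{1}{K{\left(p{\left(2 - 3,-10 \right)} \right)}} = \frac{1}{\sqrt{3} \sqrt{- (3 + \left(-10\right)^{2})}} = \frac{1}{\sqrt{3} \sqrt{- (3 + 100)}} = \frac{1}{\sqrt{3} \sqrt{\left(-1\right) 103}} = \frac{1}{\sqrt{3} \sqrt{-103}} = \frac{1}{\sqrt{3} i \sqrt{103}} = \frac{1}{i \sqrt{309}} = - \frac{i \sqrt{309}}{309}$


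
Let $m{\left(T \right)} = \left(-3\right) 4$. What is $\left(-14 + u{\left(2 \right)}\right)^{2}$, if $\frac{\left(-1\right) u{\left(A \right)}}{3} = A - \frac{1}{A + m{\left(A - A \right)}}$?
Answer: $\frac{41209}{100} \approx 412.09$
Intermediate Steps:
$m{\left(T \right)} = -12$
$u{\left(A \right)} = - 3 A + \frac{3}{-12 + A}$ ($u{\left(A \right)} = - 3 \left(A - \frac{1}{A - 12}\right) = - 3 \left(A - \frac{1}{-12 + A}\right) = - 3 A + \frac{3}{-12 + A}$)
$\left(-14 + u{\left(2 \right)}\right)^{2} = \left(-14 + \frac{3 \left(1 - 2^{2} + 12 \cdot 2\right)}{-12 + 2}\right)^{2} = \left(-14 + \frac{3 \left(1 - 4 + 24\right)}{-10}\right)^{2} = \left(-14 + 3 \left(- \frac{1}{10}\right) \left(1 - 4 + 24\right)\right)^{2} = \left(-14 + 3 \left(- \frac{1}{10}\right) 21\right)^{2} = \left(-14 - \frac{63}{10}\right)^{2} = \left(- \frac{203}{10}\right)^{2} = \frac{41209}{100}$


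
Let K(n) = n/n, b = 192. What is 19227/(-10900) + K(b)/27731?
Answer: -533173037/302267900 ≈ -1.7639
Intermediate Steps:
K(n) = 1
19227/(-10900) + K(b)/27731 = 19227/(-10900) + 1/27731 = 19227*(-1/10900) + 1*(1/27731) = -19227/10900 + 1/27731 = -533173037/302267900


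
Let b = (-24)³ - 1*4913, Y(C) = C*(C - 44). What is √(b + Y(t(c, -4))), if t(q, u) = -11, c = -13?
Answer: 2*I*√4533 ≈ 134.66*I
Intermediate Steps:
Y(C) = C*(-44 + C)
b = -18737 (b = -13824 - 4913 = -18737)
√(b + Y(t(c, -4))) = √(-18737 - 11*(-44 - 11)) = √(-18737 - 11*(-55)) = √(-18737 + 605) = √(-18132) = 2*I*√4533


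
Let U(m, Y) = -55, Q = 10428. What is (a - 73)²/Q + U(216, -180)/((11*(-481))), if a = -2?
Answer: 919255/1671956 ≈ 0.54981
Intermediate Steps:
(a - 73)²/Q + U(216, -180)/((11*(-481))) = (-2 - 73)²/10428 - 55/(11*(-481)) = (-75)²*(1/10428) - 55/(-5291) = 5625*(1/10428) - 55*(-1/5291) = 1875/3476 + 5/481 = 919255/1671956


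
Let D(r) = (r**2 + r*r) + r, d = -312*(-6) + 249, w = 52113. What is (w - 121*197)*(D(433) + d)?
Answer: 10675094832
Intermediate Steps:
d = 2121 (d = 1872 + 249 = 2121)
D(r) = r + 2*r**2 (D(r) = (r**2 + r**2) + r = 2*r**2 + r = r + 2*r**2)
(w - 121*197)*(D(433) + d) = (52113 - 121*197)*(433*(1 + 2*433) + 2121) = (52113 - 23837)*(433*(1 + 866) + 2121) = 28276*(433*867 + 2121) = 28276*(375411 + 2121) = 28276*377532 = 10675094832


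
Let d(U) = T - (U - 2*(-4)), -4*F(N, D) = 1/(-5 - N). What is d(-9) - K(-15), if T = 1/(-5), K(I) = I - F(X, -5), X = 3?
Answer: 2533/160 ≈ 15.831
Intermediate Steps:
F(N, D) = -1/(4*(-5 - N))
K(I) = -1/32 + I (K(I) = I - 1/(4*(5 + 3)) = I - 1/(4*8) = I - 1*1/32 = I - 1/32 = -1/32 + I)
T = -⅕ ≈ -0.20000
d(U) = -41/5 - U (d(U) = -⅕ - (U - 2*(-4)) = -⅕ - (U + 8) = -⅕ - (8 + U) = -⅕ + (-8 - U) = -41/5 - U)
d(-9) - K(-15) = (-41/5 - 1*(-9)) - (-1/32 - 15) = (-41/5 + 9) - 1*(-481/32) = ⅘ + 481/32 = 2533/160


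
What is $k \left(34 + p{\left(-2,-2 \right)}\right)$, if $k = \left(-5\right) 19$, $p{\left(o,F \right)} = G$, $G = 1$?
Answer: $-3325$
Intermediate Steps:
$p{\left(o,F \right)} = 1$
$k = -95$
$k \left(34 + p{\left(-2,-2 \right)}\right) = - 95 \left(34 + 1\right) = \left(-95\right) 35 = -3325$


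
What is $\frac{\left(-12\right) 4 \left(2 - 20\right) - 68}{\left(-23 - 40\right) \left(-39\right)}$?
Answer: $\frac{796}{2457} \approx 0.32397$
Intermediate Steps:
$\frac{\left(-12\right) 4 \left(2 - 20\right) - 68}{\left(-23 - 40\right) \left(-39\right)} = \frac{- 48 \left(2 - 20\right) - 68}{\left(-63\right) \left(-39\right)} = \frac{\left(-48\right) \left(-18\right) - 68}{2457} = \left(864 - 68\right) \frac{1}{2457} = 796 \cdot \frac{1}{2457} = \frac{796}{2457}$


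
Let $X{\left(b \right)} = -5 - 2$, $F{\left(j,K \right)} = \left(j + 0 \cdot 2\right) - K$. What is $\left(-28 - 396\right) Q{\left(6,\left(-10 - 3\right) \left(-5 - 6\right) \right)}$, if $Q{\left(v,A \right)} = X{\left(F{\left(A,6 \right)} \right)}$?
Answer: $2968$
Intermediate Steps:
$F{\left(j,K \right)} = j - K$ ($F{\left(j,K \right)} = \left(j + 0\right) - K = j - K$)
$X{\left(b \right)} = -7$ ($X{\left(b \right)} = -5 - 2 = -7$)
$Q{\left(v,A \right)} = -7$
$\left(-28 - 396\right) Q{\left(6,\left(-10 - 3\right) \left(-5 - 6\right) \right)} = \left(-28 - 396\right) \left(-7\right) = \left(-424\right) \left(-7\right) = 2968$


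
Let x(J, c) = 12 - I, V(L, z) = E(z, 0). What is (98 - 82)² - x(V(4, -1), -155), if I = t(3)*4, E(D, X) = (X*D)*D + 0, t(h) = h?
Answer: 256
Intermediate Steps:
E(D, X) = X*D² (E(D, X) = (D*X)*D + 0 = X*D² + 0 = X*D²)
V(L, z) = 0 (V(L, z) = 0*z² = 0)
I = 12 (I = 3*4 = 12)
x(J, c) = 0 (x(J, c) = 12 - 1*12 = 12 - 12 = 0)
(98 - 82)² - x(V(4, -1), -155) = (98 - 82)² - 1*0 = 16² + 0 = 256 + 0 = 256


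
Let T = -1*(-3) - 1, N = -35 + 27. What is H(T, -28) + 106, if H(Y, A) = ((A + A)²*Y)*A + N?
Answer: -175518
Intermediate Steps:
N = -8
T = 2 (T = 3 - 1 = 2)
H(Y, A) = -8 + 4*Y*A³ (H(Y, A) = ((A + A)²*Y)*A - 8 = ((2*A)²*Y)*A - 8 = ((4*A²)*Y)*A - 8 = (4*Y*A²)*A - 8 = 4*Y*A³ - 8 = -8 + 4*Y*A³)
H(T, -28) + 106 = (-8 + 4*2*(-28)³) + 106 = (-8 + 4*2*(-21952)) + 106 = (-8 - 175616) + 106 = -175624 + 106 = -175518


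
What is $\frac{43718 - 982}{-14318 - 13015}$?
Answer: $- \frac{42736}{27333} \approx -1.5635$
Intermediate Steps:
$\frac{43718 - 982}{-14318 - 13015} = \frac{42736}{-27333} = 42736 \left(- \frac{1}{27333}\right) = - \frac{42736}{27333}$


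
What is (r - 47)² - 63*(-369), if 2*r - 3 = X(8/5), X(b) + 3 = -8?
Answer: 25848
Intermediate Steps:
X(b) = -11 (X(b) = -3 - 8 = -11)
r = -4 (r = 3/2 + (½)*(-11) = 3/2 - 11/2 = -4)
(r - 47)² - 63*(-369) = (-4 - 47)² - 63*(-369) = (-51)² + 23247 = 2601 + 23247 = 25848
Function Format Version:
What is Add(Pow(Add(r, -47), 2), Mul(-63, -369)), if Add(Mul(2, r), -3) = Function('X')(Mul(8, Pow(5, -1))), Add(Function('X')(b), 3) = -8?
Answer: 25848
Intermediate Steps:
Function('X')(b) = -11 (Function('X')(b) = Add(-3, -8) = -11)
r = -4 (r = Add(Rational(3, 2), Mul(Rational(1, 2), -11)) = Add(Rational(3, 2), Rational(-11, 2)) = -4)
Add(Pow(Add(r, -47), 2), Mul(-63, -369)) = Add(Pow(Add(-4, -47), 2), Mul(-63, -369)) = Add(Pow(-51, 2), 23247) = Add(2601, 23247) = 25848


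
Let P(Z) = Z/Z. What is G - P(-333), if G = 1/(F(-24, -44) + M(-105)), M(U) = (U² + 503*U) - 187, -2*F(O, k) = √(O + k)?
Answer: (-√17 + 41978*I)/(√17 - 41977*I) ≈ -1.0 + 2.3399e-9*I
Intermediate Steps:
F(O, k) = -√(O + k)/2
M(U) = -187 + U² + 503*U
P(Z) = 1
G = 1/(-41977 - I*√17) (G = 1/(-√(-24 - 44)/2 + (-187 + (-105)² + 503*(-105))) = 1/(-I*√17 + (-187 + 11025 - 52815)) = 1/(-I*√17 - 41977) = 1/(-41977 - I*√17) ≈ -2.3823e-5 + 2.3e-9*I)
G - P(-333) = I/(√17 - 41977*I) - 1*1 = I/(√17 - 41977*I) - 1 = -1 + I/(√17 - 41977*I)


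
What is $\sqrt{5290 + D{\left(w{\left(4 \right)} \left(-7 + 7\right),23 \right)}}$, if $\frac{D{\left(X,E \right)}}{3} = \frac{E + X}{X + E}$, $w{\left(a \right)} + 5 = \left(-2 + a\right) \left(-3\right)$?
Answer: $\sqrt{5293} \approx 72.753$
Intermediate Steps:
$w{\left(a \right)} = 1 - 3 a$ ($w{\left(a \right)} = -5 + \left(-2 + a\right) \left(-3\right) = -5 - \left(-6 + 3 a\right) = 1 - 3 a$)
$D{\left(X,E \right)} = 3$ ($D{\left(X,E \right)} = 3 \frac{E + X}{X + E} = 3 \frac{E + X}{E + X} = 3 \cdot 1 = 3$)
$\sqrt{5290 + D{\left(w{\left(4 \right)} \left(-7 + 7\right),23 \right)}} = \sqrt{5290 + 3} = \sqrt{5293}$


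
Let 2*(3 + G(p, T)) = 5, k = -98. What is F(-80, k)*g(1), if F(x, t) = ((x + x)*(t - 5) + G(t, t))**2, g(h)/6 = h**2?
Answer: 3258887043/2 ≈ 1.6294e+9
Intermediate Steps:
G(p, T) = -1/2 (G(p, T) = -3 + (1/2)*5 = -3 + 5/2 = -1/2)
g(h) = 6*h**2
F(x, t) = (-1/2 + 2*x*(-5 + t))**2 (F(x, t) = ((x + x)*(t - 5) - 1/2)**2 = ((2*x)*(-5 + t) - 1/2)**2 = (2*x*(-5 + t) - 1/2)**2 = (-1/2 + 2*x*(-5 + t))**2)
F(-80, k)*g(1) = ((1 + 20*(-80) - 4*(-98)*(-80))**2/4)*(6*1**2) = ((1 - 1600 - 31360)**2/4)*(6*1) = ((1/4)*(-32959)**2)*6 = ((1/4)*1086295681)*6 = (1086295681/4)*6 = 3258887043/2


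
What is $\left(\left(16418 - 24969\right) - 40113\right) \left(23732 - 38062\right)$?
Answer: $697355120$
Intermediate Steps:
$\left(\left(16418 - 24969\right) - 40113\right) \left(23732 - 38062\right) = \left(-8551 - 40113\right) \left(-14330\right) = \left(-48664\right) \left(-14330\right) = 697355120$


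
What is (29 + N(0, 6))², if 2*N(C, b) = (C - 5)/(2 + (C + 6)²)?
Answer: 4835601/5776 ≈ 837.19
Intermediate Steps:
N(C, b) = (-5 + C)/(2*(2 + (6 + C)²)) (N(C, b) = ((C - 5)/(2 + (C + 6)²))/2 = ((-5 + C)/(2 + (6 + C)²))/2 = (-5 + C)/(2*(2 + (6 + C)²)))
(29 + N(0, 6))² = (29 + (-5 + 0)/(2*(2 + (6 + 0)²)))² = (29 + (½)*(-5)/(2 + 6²))² = (29 + (½)*(-5)/(2 + 36))² = (29 + (½)*(-5)/38)² = (29 + (½)*(1/38)*(-5))² = (29 - 5/76)² = (2199/76)² = 4835601/5776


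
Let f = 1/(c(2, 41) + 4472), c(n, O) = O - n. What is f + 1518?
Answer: 6847699/4511 ≈ 1518.0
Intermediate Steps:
f = 1/4511 (f = 1/((41 - 1*2) + 4472) = 1/((41 - 2) + 4472) = 1/(39 + 4472) = 1/4511 ≈ 0.00022168)
f + 1518 = 1/4511 + 1518 = 6847699/4511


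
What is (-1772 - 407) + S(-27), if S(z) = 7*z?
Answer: -2368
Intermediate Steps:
(-1772 - 407) + S(-27) = (-1772 - 407) + 7*(-27) = -2179 - 189 = -2368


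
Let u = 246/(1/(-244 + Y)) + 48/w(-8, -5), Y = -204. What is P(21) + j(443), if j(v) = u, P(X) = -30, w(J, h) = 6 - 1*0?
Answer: -110230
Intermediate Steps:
w(J, h) = 6 (w(J, h) = 6 + 0 = 6)
u = -110200 (u = 246/(1/(-244 - 204)) + 48/6 = 246/(1/(-448)) + 48*(⅙) = 246/(-1/448) + 8 = 246*(-448) + 8 = -110208 + 8 = -110200)
j(v) = -110200
P(21) + j(443) = -30 - 110200 = -110230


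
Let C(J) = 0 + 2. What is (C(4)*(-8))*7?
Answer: -112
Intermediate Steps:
C(J) = 2
(C(4)*(-8))*7 = (2*(-8))*7 = -16*7 = -112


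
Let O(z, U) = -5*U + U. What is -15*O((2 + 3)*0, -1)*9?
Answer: -540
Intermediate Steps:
O(z, U) = -4*U
-15*O((2 + 3)*0, -1)*9 = -(-60)*(-1)*9 = -15*4*9 = -60*9 = -540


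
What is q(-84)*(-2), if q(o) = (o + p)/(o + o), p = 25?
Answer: -59/84 ≈ -0.70238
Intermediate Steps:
q(o) = (25 + o)/(2*o) (q(o) = (o + 25)/(o + o) = (25 + o)/((2*o)) = (25 + o)*(1/(2*o)) = (25 + o)/(2*o))
q(-84)*(-2) = ((1/2)*(25 - 84)/(-84))*(-2) = ((1/2)*(-1/84)*(-59))*(-2) = (59/168)*(-2) = -59/84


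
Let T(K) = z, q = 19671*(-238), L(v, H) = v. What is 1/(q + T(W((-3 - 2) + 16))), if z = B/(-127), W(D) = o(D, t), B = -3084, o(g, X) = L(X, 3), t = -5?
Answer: -127/594572562 ≈ -2.1360e-7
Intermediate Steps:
o(g, X) = X
W(D) = -5
z = 3084/127 (z = -3084/(-127) = -3084*(-1/127) = 3084/127 ≈ 24.283)
q = -4681698
T(K) = 3084/127
1/(q + T(W((-3 - 2) + 16))) = 1/(-4681698 + 3084/127) = 1/(-594572562/127) = -127/594572562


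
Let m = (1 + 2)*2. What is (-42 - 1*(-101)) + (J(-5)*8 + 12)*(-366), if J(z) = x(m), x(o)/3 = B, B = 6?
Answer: -57037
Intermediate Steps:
m = 6 (m = 3*2 = 6)
x(o) = 18 (x(o) = 3*6 = 18)
J(z) = 18
(-42 - 1*(-101)) + (J(-5)*8 + 12)*(-366) = (-42 - 1*(-101)) + (18*8 + 12)*(-366) = (-42 + 101) + (144 + 12)*(-366) = 59 + 156*(-366) = 59 - 57096 = -57037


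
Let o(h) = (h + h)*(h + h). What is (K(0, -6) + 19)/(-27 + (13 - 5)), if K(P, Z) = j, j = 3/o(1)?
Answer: -79/76 ≈ -1.0395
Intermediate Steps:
o(h) = 4*h² (o(h) = (2*h)*(2*h) = 4*h²)
j = ¾ (j = 3/((4*1²)) = 3/((4*1)) = 3/4 = 3*(¼) = ¾ ≈ 0.75000)
K(P, Z) = ¾
(K(0, -6) + 19)/(-27 + (13 - 5)) = (¾ + 19)/(-27 + (13 - 5)) = (79/4)/(-27 + 8) = (79/4)/(-19) = -1/19*79/4 = -79/76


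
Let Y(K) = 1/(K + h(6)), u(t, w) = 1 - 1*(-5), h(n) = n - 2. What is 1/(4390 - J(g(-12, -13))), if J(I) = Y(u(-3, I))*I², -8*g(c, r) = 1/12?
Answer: 92160/404582399 ≈ 0.00022779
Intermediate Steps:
h(n) = -2 + n
u(t, w) = 6 (u(t, w) = 1 + 5 = 6)
Y(K) = 1/(4 + K) (Y(K) = 1/(K + (-2 + 6)) = 1/(K + 4) = 1/(4 + K))
g(c, r) = -1/96 (g(c, r) = -⅛/12 = -⅛*1/12 = -1/96)
J(I) = I²/10 (J(I) = I²/(4 + 6) = I²/10)
1/(4390 - J(g(-12, -13))) = 1/(4390 - (-1/96)²/10) = 1/(4390 - 1/(10*9216)) = 1/(4390 - 1*1/92160) = 1/(4390 - 1/92160) = 1/(404582399/92160) = 92160/404582399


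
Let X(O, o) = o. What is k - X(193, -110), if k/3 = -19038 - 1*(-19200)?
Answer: 596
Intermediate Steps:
k = 486 (k = 3*(-19038 - 1*(-19200)) = 3*(-19038 + 19200) = 3*162 = 486)
k - X(193, -110) = 486 - 1*(-110) = 486 + 110 = 596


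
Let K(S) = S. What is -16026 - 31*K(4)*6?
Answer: -16770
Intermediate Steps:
-16026 - 31*K(4)*6 = -16026 - 31*4*6 = -16026 - 124*6 = -16026 - 1*744 = -16026 - 744 = -16770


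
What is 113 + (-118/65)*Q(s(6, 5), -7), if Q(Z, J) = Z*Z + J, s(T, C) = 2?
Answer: 7699/65 ≈ 118.45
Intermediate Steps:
Q(Z, J) = J + Z**2 (Q(Z, J) = Z**2 + J = J + Z**2)
113 + (-118/65)*Q(s(6, 5), -7) = 113 + (-118/65)*(-7 + 2**2) = 113 + (-118*1/65)*(-7 + 4) = 113 - 118/65*(-3) = 113 + 354/65 = 7699/65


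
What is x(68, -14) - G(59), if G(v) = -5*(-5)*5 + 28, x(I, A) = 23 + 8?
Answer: -122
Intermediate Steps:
x(I, A) = 31
G(v) = 153 (G(v) = 25*5 + 28 = 125 + 28 = 153)
x(68, -14) - G(59) = 31 - 1*153 = 31 - 153 = -122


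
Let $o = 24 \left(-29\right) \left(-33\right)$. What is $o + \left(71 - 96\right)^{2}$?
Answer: $23593$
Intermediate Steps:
$o = 22968$ ($o = \left(-696\right) \left(-33\right) = 22968$)
$o + \left(71 - 96\right)^{2} = 22968 + \left(71 - 96\right)^{2} = 22968 + \left(-25\right)^{2} = 22968 + 625 = 23593$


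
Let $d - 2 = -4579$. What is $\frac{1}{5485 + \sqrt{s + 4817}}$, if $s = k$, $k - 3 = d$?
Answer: $\frac{5485}{30084982} - \frac{9 \sqrt{3}}{30084982} \approx 0.0001818$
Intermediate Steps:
$d = -4577$ ($d = 2 - 4579 = -4577$)
$k = -4574$ ($k = 3 - 4577 = -4574$)
$s = -4574$
$\frac{1}{5485 + \sqrt{s + 4817}} = \frac{1}{5485 + \sqrt{-4574 + 4817}} = \frac{1}{5485 + \sqrt{243}} = \frac{1}{5485 + 9 \sqrt{3}}$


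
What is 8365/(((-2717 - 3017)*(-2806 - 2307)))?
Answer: 8365/29317942 ≈ 0.00028532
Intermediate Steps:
8365/(((-2717 - 3017)*(-2806 - 2307))) = 8365/((-5734*(-5113))) = 8365/29317942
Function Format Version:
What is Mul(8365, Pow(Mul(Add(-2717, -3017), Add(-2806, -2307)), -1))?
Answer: Rational(8365, 29317942) ≈ 0.00028532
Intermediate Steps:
Mul(8365, Pow(Mul(Add(-2717, -3017), Add(-2806, -2307)), -1)) = Mul(8365, Pow(Mul(-5734, -5113), -1)) = Mul(8365, Pow(29317942, -1)) = Mul(8365, Rational(1, 29317942)) = Rational(8365, 29317942)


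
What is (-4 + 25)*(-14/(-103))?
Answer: 294/103 ≈ 2.8544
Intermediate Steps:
(-4 + 25)*(-14/(-103)) = 21*(-14*(-1/103)) = 21*(14/103) = 294/103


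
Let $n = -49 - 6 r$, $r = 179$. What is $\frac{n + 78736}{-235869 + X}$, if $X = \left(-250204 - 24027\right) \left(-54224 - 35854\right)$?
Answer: $\frac{25871}{8233981383} \approx 3.142 \cdot 10^{-6}$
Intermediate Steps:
$X = 24702180018$ ($X = \left(-274231\right) \left(-90078\right) = 24702180018$)
$n = -1123$ ($n = -49 - 1074 = -1123$)
$\frac{n + 78736}{-235869 + X} = \frac{-1123 + 78736}{-235869 + 24702180018} = \frac{77613}{24701944149} = 77613 \cdot \frac{1}{24701944149} = \frac{25871}{8233981383}$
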